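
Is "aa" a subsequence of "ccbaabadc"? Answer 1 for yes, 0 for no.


Check if "aa" is a subsequence of "ccbaabadc"
Greedy scan:
  Position 0 ('c'): no match needed
  Position 1 ('c'): no match needed
  Position 2 ('b'): no match needed
  Position 3 ('a'): matches sub[0] = 'a'
  Position 4 ('a'): matches sub[1] = 'a'
  Position 5 ('b'): no match needed
  Position 6 ('a'): no match needed
  Position 7 ('d'): no match needed
  Position 8 ('c'): no match needed
All 2 characters matched => is a subsequence

1


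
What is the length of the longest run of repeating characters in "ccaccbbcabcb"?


Input: "ccaccbbcabcb"
Scanning for longest run:
  Position 1 ('c'): continues run of 'c', length=2
  Position 2 ('a'): new char, reset run to 1
  Position 3 ('c'): new char, reset run to 1
  Position 4 ('c'): continues run of 'c', length=2
  Position 5 ('b'): new char, reset run to 1
  Position 6 ('b'): continues run of 'b', length=2
  Position 7 ('c'): new char, reset run to 1
  Position 8 ('a'): new char, reset run to 1
  Position 9 ('b'): new char, reset run to 1
  Position 10 ('c'): new char, reset run to 1
  Position 11 ('b'): new char, reset run to 1
Longest run: 'c' with length 2

2


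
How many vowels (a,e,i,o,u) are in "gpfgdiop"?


Input: gpfgdiop
Checking each character:
  'g' at position 0: consonant
  'p' at position 1: consonant
  'f' at position 2: consonant
  'g' at position 3: consonant
  'd' at position 4: consonant
  'i' at position 5: vowel (running total: 1)
  'o' at position 6: vowel (running total: 2)
  'p' at position 7: consonant
Total vowels: 2

2


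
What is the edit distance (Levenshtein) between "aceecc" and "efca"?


Computing edit distance: "aceecc" -> "efca"
DP table:
           e    f    c    a
      0    1    2    3    4
  a   1    1    2    3    3
  c   2    2    2    2    3
  e   3    2    3    3    3
  e   4    3    3    4    4
  c   5    4    4    3    4
  c   6    5    5    4    4
Edit distance = dp[6][4] = 4

4


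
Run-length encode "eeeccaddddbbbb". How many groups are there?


Input: eeeccaddddbbbb
Scanning for consecutive runs:
  Group 1: 'e' x 3 (positions 0-2)
  Group 2: 'c' x 2 (positions 3-4)
  Group 3: 'a' x 1 (positions 5-5)
  Group 4: 'd' x 4 (positions 6-9)
  Group 5: 'b' x 4 (positions 10-13)
Total groups: 5

5


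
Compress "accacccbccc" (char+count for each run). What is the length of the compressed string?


Input: accacccbccc
Runs:
  'a' x 1 => "a1"
  'c' x 2 => "c2"
  'a' x 1 => "a1"
  'c' x 3 => "c3"
  'b' x 1 => "b1"
  'c' x 3 => "c3"
Compressed: "a1c2a1c3b1c3"
Compressed length: 12

12


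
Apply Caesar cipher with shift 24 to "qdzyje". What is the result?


Caesar cipher: shift "qdzyje" by 24
  'q' (pos 16) + 24 = pos 14 = 'o'
  'd' (pos 3) + 24 = pos 1 = 'b'
  'z' (pos 25) + 24 = pos 23 = 'x'
  'y' (pos 24) + 24 = pos 22 = 'w'
  'j' (pos 9) + 24 = pos 7 = 'h'
  'e' (pos 4) + 24 = pos 2 = 'c'
Result: obxwhc

obxwhc


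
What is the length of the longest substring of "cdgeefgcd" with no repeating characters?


Input: "cdgeefgcd"
Sliding window (track last position of each char):
  Position 0 ('c'): window [0,0] length 1 -- new best
  Position 1 ('d'): window [0,1] length 2 -- new best
  Position 2 ('g'): window [0,2] length 3 -- new best
  Position 3 ('e'): window [0,3] length 4 -- new best
  Position 4 ('e'): repeat (last at 3), move window start to 4
  Position 4 ('e'): window [4,4] length 1
  Position 5 ('f'): window [4,5] length 2
  Position 6 ('g'): window [4,6] length 3
  Position 7 ('c'): window [4,7] length 4
  Position 8 ('d'): window [4,8] length 5 -- new best
Longest substring with no repeats: "efgcd" with length 5

5


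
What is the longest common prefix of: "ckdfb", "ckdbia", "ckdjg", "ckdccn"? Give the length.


Words: ckdfb, ckdbia, ckdjg, ckdccn
  Position 0: all 'c' => match
  Position 1: all 'k' => match
  Position 2: all 'd' => match
  Position 3: ('f', 'b', 'j', 'c') => mismatch, stop
LCP = "ckd" (length 3)

3


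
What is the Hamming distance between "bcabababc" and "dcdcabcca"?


Comparing "bcabababc" and "dcdcabcca" position by position:
  Position 0: 'b' vs 'd' => differ
  Position 1: 'c' vs 'c' => same
  Position 2: 'a' vs 'd' => differ
  Position 3: 'b' vs 'c' => differ
  Position 4: 'a' vs 'a' => same
  Position 5: 'b' vs 'b' => same
  Position 6: 'a' vs 'c' => differ
  Position 7: 'b' vs 'c' => differ
  Position 8: 'c' vs 'a' => differ
Total differences (Hamming distance): 6

6


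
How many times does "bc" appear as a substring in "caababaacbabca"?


Searching for "bc" in "caababaacbabca"
Scanning each position:
  Position 0: "ca" => no
  Position 1: "aa" => no
  Position 2: "ab" => no
  Position 3: "ba" => no
  Position 4: "ab" => no
  Position 5: "ba" => no
  Position 6: "aa" => no
  Position 7: "ac" => no
  Position 8: "cb" => no
  Position 9: "ba" => no
  Position 10: "ab" => no
  Position 11: "bc" => MATCH
  Position 12: "ca" => no
Total occurrences: 1

1


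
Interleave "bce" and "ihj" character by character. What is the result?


Interleaving "bce" and "ihj":
  Position 0: 'b' from first, 'i' from second => "bi"
  Position 1: 'c' from first, 'h' from second => "ch"
  Position 2: 'e' from first, 'j' from second => "ej"
Result: bichej

bichej


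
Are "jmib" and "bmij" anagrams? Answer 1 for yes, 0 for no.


Strings: "jmib", "bmij"
Sorted first:  bijm
Sorted second: bijm
Sorted forms match => anagrams

1


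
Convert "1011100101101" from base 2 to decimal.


Input: "1011100101101" in base 2
Positional expansion:
  Digit '1' (value 1) x 2^12 = 4096
  Digit '0' (value 0) x 2^11 = 0
  Digit '1' (value 1) x 2^10 = 1024
  Digit '1' (value 1) x 2^9 = 512
  Digit '1' (value 1) x 2^8 = 256
  Digit '0' (value 0) x 2^7 = 0
  Digit '0' (value 0) x 2^6 = 0
  Digit '1' (value 1) x 2^5 = 32
  Digit '0' (value 0) x 2^4 = 0
  Digit '1' (value 1) x 2^3 = 8
  Digit '1' (value 1) x 2^2 = 4
  Digit '0' (value 0) x 2^1 = 0
  Digit '1' (value 1) x 2^0 = 1
Sum = 5933

5933


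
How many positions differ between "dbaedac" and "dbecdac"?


Comparing "dbaedac" and "dbecdac" position by position:
  Position 0: 'd' vs 'd' => same
  Position 1: 'b' vs 'b' => same
  Position 2: 'a' vs 'e' => DIFFER
  Position 3: 'e' vs 'c' => DIFFER
  Position 4: 'd' vs 'd' => same
  Position 5: 'a' vs 'a' => same
  Position 6: 'c' vs 'c' => same
Positions that differ: 2

2


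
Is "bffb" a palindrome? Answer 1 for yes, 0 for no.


Input: bffb
Reversed: bffb
  Compare pos 0 ('b') with pos 3 ('b'): match
  Compare pos 1 ('f') with pos 2 ('f'): match
Result: palindrome

1


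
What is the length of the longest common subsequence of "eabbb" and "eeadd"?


LCS of "eabbb" and "eeadd"
DP table:
           e    e    a    d    d
      0    0    0    0    0    0
  e   0    1    1    1    1    1
  a   0    1    1    2    2    2
  b   0    1    1    2    2    2
  b   0    1    1    2    2    2
  b   0    1    1    2    2    2
LCS length = dp[5][5] = 2

2


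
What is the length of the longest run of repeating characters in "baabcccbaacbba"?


Input: "baabcccbaacbba"
Scanning for longest run:
  Position 1 ('a'): new char, reset run to 1
  Position 2 ('a'): continues run of 'a', length=2
  Position 3 ('b'): new char, reset run to 1
  Position 4 ('c'): new char, reset run to 1
  Position 5 ('c'): continues run of 'c', length=2
  Position 6 ('c'): continues run of 'c', length=3
  Position 7 ('b'): new char, reset run to 1
  Position 8 ('a'): new char, reset run to 1
  Position 9 ('a'): continues run of 'a', length=2
  Position 10 ('c'): new char, reset run to 1
  Position 11 ('b'): new char, reset run to 1
  Position 12 ('b'): continues run of 'b', length=2
  Position 13 ('a'): new char, reset run to 1
Longest run: 'c' with length 3

3


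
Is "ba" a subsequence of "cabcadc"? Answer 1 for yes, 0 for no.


Check if "ba" is a subsequence of "cabcadc"
Greedy scan:
  Position 0 ('c'): no match needed
  Position 1 ('a'): no match needed
  Position 2 ('b'): matches sub[0] = 'b'
  Position 3 ('c'): no match needed
  Position 4 ('a'): matches sub[1] = 'a'
  Position 5 ('d'): no match needed
  Position 6 ('c'): no match needed
All 2 characters matched => is a subsequence

1


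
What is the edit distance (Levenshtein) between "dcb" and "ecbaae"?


Computing edit distance: "dcb" -> "ecbaae"
DP table:
           e    c    b    a    a    e
      0    1    2    3    4    5    6
  d   1    1    2    3    4    5    6
  c   2    2    1    2    3    4    5
  b   3    3    2    1    2    3    4
Edit distance = dp[3][6] = 4

4


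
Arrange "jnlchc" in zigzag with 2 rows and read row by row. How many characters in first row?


Zigzag "jnlchc" into 2 rows:
Placing characters:
  'j' => row 0
  'n' => row 1
  'l' => row 0
  'c' => row 1
  'h' => row 0
  'c' => row 1
Rows:
  Row 0: "jlh"
  Row 1: "ncc"
First row length: 3

3


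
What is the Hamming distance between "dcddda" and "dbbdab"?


Comparing "dcddda" and "dbbdab" position by position:
  Position 0: 'd' vs 'd' => same
  Position 1: 'c' vs 'b' => differ
  Position 2: 'd' vs 'b' => differ
  Position 3: 'd' vs 'd' => same
  Position 4: 'd' vs 'a' => differ
  Position 5: 'a' vs 'b' => differ
Total differences (Hamming distance): 4

4


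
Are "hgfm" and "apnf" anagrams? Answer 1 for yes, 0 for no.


Strings: "hgfm", "apnf"
Sorted first:  fghm
Sorted second: afnp
Differ at position 0: 'f' vs 'a' => not anagrams

0


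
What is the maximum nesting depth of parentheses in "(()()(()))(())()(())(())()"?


Input: "(()()(()))(())()(())(())()"
Tracking depth:
  Position 0 '(': depth becomes 1
  Position 1 '(': depth becomes 2
  Position 2 ')': depth becomes 1
  Position 3 '(': depth becomes 2
  Position 4 ')': depth becomes 1
  Position 5 '(': depth becomes 2
  Position 6 '(': depth becomes 3
  Position 7 ')': depth becomes 2
  Position 8 ')': depth becomes 1
  Position 9 ')': depth becomes 0
  Position 10 '(': depth becomes 1
  Position 11 '(': depth becomes 2
  Position 12 ')': depth becomes 1
  Position 13 ')': depth becomes 0
  Position 14 '(': depth becomes 1
  Position 15 ')': depth becomes 0
  Position 16 '(': depth becomes 1
  Position 17 '(': depth becomes 2
  Position 18 ')': depth becomes 1
  Position 19 ')': depth becomes 0
  Position 20 '(': depth becomes 1
  Position 21 '(': depth becomes 2
  Position 22 ')': depth becomes 1
  Position 23 ')': depth becomes 0
  Position 24 '(': depth becomes 1
  Position 25 ')': depth becomes 0
Maximum depth reached: 3

3


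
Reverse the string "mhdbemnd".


Input: mhdbemnd
Reading characters right to left:
  Position 7: 'd'
  Position 6: 'n'
  Position 5: 'm'
  Position 4: 'e'
  Position 3: 'b'
  Position 2: 'd'
  Position 1: 'h'
  Position 0: 'm'
Reversed: dnmebdhm

dnmebdhm


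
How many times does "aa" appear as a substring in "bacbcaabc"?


Searching for "aa" in "bacbcaabc"
Scanning each position:
  Position 0: "ba" => no
  Position 1: "ac" => no
  Position 2: "cb" => no
  Position 3: "bc" => no
  Position 4: "ca" => no
  Position 5: "aa" => MATCH
  Position 6: "ab" => no
  Position 7: "bc" => no
Total occurrences: 1

1


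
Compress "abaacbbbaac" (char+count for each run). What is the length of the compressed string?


Input: abaacbbbaac
Runs:
  'a' x 1 => "a1"
  'b' x 1 => "b1"
  'a' x 2 => "a2"
  'c' x 1 => "c1"
  'b' x 3 => "b3"
  'a' x 2 => "a2"
  'c' x 1 => "c1"
Compressed: "a1b1a2c1b3a2c1"
Compressed length: 14

14


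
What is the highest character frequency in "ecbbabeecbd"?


Input: ecbbabeecbd
Character counts:
  'a': 1
  'b': 4
  'c': 2
  'd': 1
  'e': 3
Maximum frequency: 4

4


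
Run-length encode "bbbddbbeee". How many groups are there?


Input: bbbddbbeee
Scanning for consecutive runs:
  Group 1: 'b' x 3 (positions 0-2)
  Group 2: 'd' x 2 (positions 3-4)
  Group 3: 'b' x 2 (positions 5-6)
  Group 4: 'e' x 3 (positions 7-9)
Total groups: 4

4


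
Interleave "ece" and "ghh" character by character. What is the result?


Interleaving "ece" and "ghh":
  Position 0: 'e' from first, 'g' from second => "eg"
  Position 1: 'c' from first, 'h' from second => "ch"
  Position 2: 'e' from first, 'h' from second => "eh"
Result: egcheh

egcheh


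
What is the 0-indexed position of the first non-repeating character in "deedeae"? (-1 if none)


Input: deedeae
Character frequencies:
  'a': 1
  'd': 2
  'e': 4
Scanning left to right for freq == 1:
  Position 0 ('d'): freq=2, skip
  Position 1 ('e'): freq=4, skip
  Position 2 ('e'): freq=4, skip
  Position 3 ('d'): freq=2, skip
  Position 4 ('e'): freq=4, skip
  Position 5 ('a'): unique! => answer = 5

5


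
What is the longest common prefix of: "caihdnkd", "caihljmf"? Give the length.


Words: caihdnkd, caihljmf
  Position 0: all 'c' => match
  Position 1: all 'a' => match
  Position 2: all 'i' => match
  Position 3: all 'h' => match
  Position 4: ('d', 'l') => mismatch, stop
LCP = "caih" (length 4)

4


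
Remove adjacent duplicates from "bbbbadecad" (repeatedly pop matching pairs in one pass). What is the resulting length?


Input: bbbbadecad
Stack-based adjacent duplicate removal:
  Read 'b': push. Stack: b
  Read 'b': matches stack top 'b' => pop. Stack: (empty)
  Read 'b': push. Stack: b
  Read 'b': matches stack top 'b' => pop. Stack: (empty)
  Read 'a': push. Stack: a
  Read 'd': push. Stack: ad
  Read 'e': push. Stack: ade
  Read 'c': push. Stack: adec
  Read 'a': push. Stack: adeca
  Read 'd': push. Stack: adecad
Final stack: "adecad" (length 6)

6


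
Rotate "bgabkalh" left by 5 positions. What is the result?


Input: "bgabkalh", rotate left by 5
First 5 characters: "bgabk"
Remaining characters: "alh"
Concatenate remaining + first: "alh" + "bgabk" = "alhbgabk"

alhbgabk


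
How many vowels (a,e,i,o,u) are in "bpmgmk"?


Input: bpmgmk
Checking each character:
  'b' at position 0: consonant
  'p' at position 1: consonant
  'm' at position 2: consonant
  'g' at position 3: consonant
  'm' at position 4: consonant
  'k' at position 5: consonant
Total vowels: 0

0


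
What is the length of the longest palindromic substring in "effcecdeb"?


Input: "effcecdeb"
Checking substrings for palindromes:
  [3:6] "cec" (len 3) => palindrome
  [1:3] "ff" (len 2) => palindrome
Longest palindromic substring: "cec" with length 3

3


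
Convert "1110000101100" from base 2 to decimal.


Input: "1110000101100" in base 2
Positional expansion:
  Digit '1' (value 1) x 2^12 = 4096
  Digit '1' (value 1) x 2^11 = 2048
  Digit '1' (value 1) x 2^10 = 1024
  Digit '0' (value 0) x 2^9 = 0
  Digit '0' (value 0) x 2^8 = 0
  Digit '0' (value 0) x 2^7 = 0
  Digit '0' (value 0) x 2^6 = 0
  Digit '1' (value 1) x 2^5 = 32
  Digit '0' (value 0) x 2^4 = 0
  Digit '1' (value 1) x 2^3 = 8
  Digit '1' (value 1) x 2^2 = 4
  Digit '0' (value 0) x 2^1 = 0
  Digit '0' (value 0) x 2^0 = 0
Sum = 7212

7212


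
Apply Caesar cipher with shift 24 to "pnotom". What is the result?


Caesar cipher: shift "pnotom" by 24
  'p' (pos 15) + 24 = pos 13 = 'n'
  'n' (pos 13) + 24 = pos 11 = 'l'
  'o' (pos 14) + 24 = pos 12 = 'm'
  't' (pos 19) + 24 = pos 17 = 'r'
  'o' (pos 14) + 24 = pos 12 = 'm'
  'm' (pos 12) + 24 = pos 10 = 'k'
Result: nlmrmk

nlmrmk


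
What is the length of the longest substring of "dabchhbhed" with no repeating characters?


Input: "dabchhbhed"
Sliding window (track last position of each char):
  Position 0 ('d'): window [0,0] length 1 -- new best
  Position 1 ('a'): window [0,1] length 2 -- new best
  Position 2 ('b'): window [0,2] length 3 -- new best
  Position 3 ('c'): window [0,3] length 4 -- new best
  Position 4 ('h'): window [0,4] length 5 -- new best
  Position 5 ('h'): repeat (last at 4), move window start to 5
  Position 5 ('h'): window [5,5] length 1
  Position 6 ('b'): window [5,6] length 2
  Position 7 ('h'): repeat (last at 5), move window start to 6
  Position 7 ('h'): window [6,7] length 2
  Position 8 ('e'): window [6,8] length 3
  Position 9 ('d'): window [6,9] length 4
Longest substring with no repeats: "dabch" with length 5

5


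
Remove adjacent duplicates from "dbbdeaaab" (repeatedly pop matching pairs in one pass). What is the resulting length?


Input: dbbdeaaab
Stack-based adjacent duplicate removal:
  Read 'd': push. Stack: d
  Read 'b': push. Stack: db
  Read 'b': matches stack top 'b' => pop. Stack: d
  Read 'd': matches stack top 'd' => pop. Stack: (empty)
  Read 'e': push. Stack: e
  Read 'a': push. Stack: ea
  Read 'a': matches stack top 'a' => pop. Stack: e
  Read 'a': push. Stack: ea
  Read 'b': push. Stack: eab
Final stack: "eab" (length 3)

3


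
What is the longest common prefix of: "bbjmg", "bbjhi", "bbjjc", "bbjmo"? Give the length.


Words: bbjmg, bbjhi, bbjjc, bbjmo
  Position 0: all 'b' => match
  Position 1: all 'b' => match
  Position 2: all 'j' => match
  Position 3: ('m', 'h', 'j', 'm') => mismatch, stop
LCP = "bbj" (length 3)

3


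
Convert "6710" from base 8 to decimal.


Input: "6710" in base 8
Positional expansion:
  Digit '6' (value 6) x 8^3 = 3072
  Digit '7' (value 7) x 8^2 = 448
  Digit '1' (value 1) x 8^1 = 8
  Digit '0' (value 0) x 8^0 = 0
Sum = 3528

3528


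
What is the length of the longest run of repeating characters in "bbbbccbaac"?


Input: "bbbbccbaac"
Scanning for longest run:
  Position 1 ('b'): continues run of 'b', length=2
  Position 2 ('b'): continues run of 'b', length=3
  Position 3 ('b'): continues run of 'b', length=4
  Position 4 ('c'): new char, reset run to 1
  Position 5 ('c'): continues run of 'c', length=2
  Position 6 ('b'): new char, reset run to 1
  Position 7 ('a'): new char, reset run to 1
  Position 8 ('a'): continues run of 'a', length=2
  Position 9 ('c'): new char, reset run to 1
Longest run: 'b' with length 4

4


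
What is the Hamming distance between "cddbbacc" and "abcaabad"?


Comparing "cddbbacc" and "abcaabad" position by position:
  Position 0: 'c' vs 'a' => differ
  Position 1: 'd' vs 'b' => differ
  Position 2: 'd' vs 'c' => differ
  Position 3: 'b' vs 'a' => differ
  Position 4: 'b' vs 'a' => differ
  Position 5: 'a' vs 'b' => differ
  Position 6: 'c' vs 'a' => differ
  Position 7: 'c' vs 'd' => differ
Total differences (Hamming distance): 8

8


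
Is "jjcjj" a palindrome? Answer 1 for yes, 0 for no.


Input: jjcjj
Reversed: jjcjj
  Compare pos 0 ('j') with pos 4 ('j'): match
  Compare pos 1 ('j') with pos 3 ('j'): match
Result: palindrome

1


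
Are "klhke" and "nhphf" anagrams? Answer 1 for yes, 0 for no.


Strings: "klhke", "nhphf"
Sorted first:  ehkkl
Sorted second: fhhnp
Differ at position 0: 'e' vs 'f' => not anagrams

0


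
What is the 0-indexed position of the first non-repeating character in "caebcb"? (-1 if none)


Input: caebcb
Character frequencies:
  'a': 1
  'b': 2
  'c': 2
  'e': 1
Scanning left to right for freq == 1:
  Position 0 ('c'): freq=2, skip
  Position 1 ('a'): unique! => answer = 1

1


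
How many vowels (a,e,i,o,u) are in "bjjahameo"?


Input: bjjahameo
Checking each character:
  'b' at position 0: consonant
  'j' at position 1: consonant
  'j' at position 2: consonant
  'a' at position 3: vowel (running total: 1)
  'h' at position 4: consonant
  'a' at position 5: vowel (running total: 2)
  'm' at position 6: consonant
  'e' at position 7: vowel (running total: 3)
  'o' at position 8: vowel (running total: 4)
Total vowels: 4

4


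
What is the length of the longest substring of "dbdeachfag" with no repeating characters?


Input: "dbdeachfag"
Sliding window (track last position of each char):
  Position 0 ('d'): window [0,0] length 1 -- new best
  Position 1 ('b'): window [0,1] length 2 -- new best
  Position 2 ('d'): repeat (last at 0), move window start to 1
  Position 2 ('d'): window [1,2] length 2
  Position 3 ('e'): window [1,3] length 3 -- new best
  Position 4 ('a'): window [1,4] length 4 -- new best
  Position 5 ('c'): window [1,5] length 5 -- new best
  Position 6 ('h'): window [1,6] length 6 -- new best
  Position 7 ('f'): window [1,7] length 7 -- new best
  Position 8 ('a'): repeat (last at 4), move window start to 5
  Position 8 ('a'): window [5,8] length 4
  Position 9 ('g'): window [5,9] length 5
Longest substring with no repeats: "bdeachf" with length 7

7


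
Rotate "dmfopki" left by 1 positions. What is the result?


Input: "dmfopki", rotate left by 1
First 1 characters: "d"
Remaining characters: "mfopki"
Concatenate remaining + first: "mfopki" + "d" = "mfopkid"

mfopkid


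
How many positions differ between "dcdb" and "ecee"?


Comparing "dcdb" and "ecee" position by position:
  Position 0: 'd' vs 'e' => DIFFER
  Position 1: 'c' vs 'c' => same
  Position 2: 'd' vs 'e' => DIFFER
  Position 3: 'b' vs 'e' => DIFFER
Positions that differ: 3

3


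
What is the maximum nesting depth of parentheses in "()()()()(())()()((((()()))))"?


Input: "()()()()(())()()((((()()))))"
Tracking depth:
  Position 0 '(': depth becomes 1
  Position 1 ')': depth becomes 0
  Position 2 '(': depth becomes 1
  Position 3 ')': depth becomes 0
  Position 4 '(': depth becomes 1
  Position 5 ')': depth becomes 0
  Position 6 '(': depth becomes 1
  Position 7 ')': depth becomes 0
  Position 8 '(': depth becomes 1
  Position 9 '(': depth becomes 2
  Position 10 ')': depth becomes 1
  Position 11 ')': depth becomes 0
  Position 12 '(': depth becomes 1
  Position 13 ')': depth becomes 0
  Position 14 '(': depth becomes 1
  Position 15 ')': depth becomes 0
  Position 16 '(': depth becomes 1
  Position 17 '(': depth becomes 2
  Position 18 '(': depth becomes 3
  Position 19 '(': depth becomes 4
  Position 20 '(': depth becomes 5
  Position 21 ')': depth becomes 4
  Position 22 '(': depth becomes 5
  Position 23 ')': depth becomes 4
  Position 24 ')': depth becomes 3
  Position 25 ')': depth becomes 2
  Position 26 ')': depth becomes 1
  Position 27 ')': depth becomes 0
Maximum depth reached: 5

5


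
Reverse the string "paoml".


Input: paoml
Reading characters right to left:
  Position 4: 'l'
  Position 3: 'm'
  Position 2: 'o'
  Position 1: 'a'
  Position 0: 'p'
Reversed: lmoap

lmoap


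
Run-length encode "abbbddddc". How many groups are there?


Input: abbbddddc
Scanning for consecutive runs:
  Group 1: 'a' x 1 (positions 0-0)
  Group 2: 'b' x 3 (positions 1-3)
  Group 3: 'd' x 4 (positions 4-7)
  Group 4: 'c' x 1 (positions 8-8)
Total groups: 4

4


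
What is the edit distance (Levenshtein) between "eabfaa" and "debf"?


Computing edit distance: "eabfaa" -> "debf"
DP table:
           d    e    b    f
      0    1    2    3    4
  e   1    1    1    2    3
  a   2    2    2    2    3
  b   3    3    3    2    3
  f   4    4    4    3    2
  a   5    5    5    4    3
  a   6    6    6    5    4
Edit distance = dp[6][4] = 4

4


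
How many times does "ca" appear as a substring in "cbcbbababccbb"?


Searching for "ca" in "cbcbbababccbb"
Scanning each position:
  Position 0: "cb" => no
  Position 1: "bc" => no
  Position 2: "cb" => no
  Position 3: "bb" => no
  Position 4: "ba" => no
  Position 5: "ab" => no
  Position 6: "ba" => no
  Position 7: "ab" => no
  Position 8: "bc" => no
  Position 9: "cc" => no
  Position 10: "cb" => no
  Position 11: "bb" => no
Total occurrences: 0

0


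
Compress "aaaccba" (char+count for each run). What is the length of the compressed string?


Input: aaaccba
Runs:
  'a' x 3 => "a3"
  'c' x 2 => "c2"
  'b' x 1 => "b1"
  'a' x 1 => "a1"
Compressed: "a3c2b1a1"
Compressed length: 8

8


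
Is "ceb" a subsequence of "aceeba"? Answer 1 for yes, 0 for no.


Check if "ceb" is a subsequence of "aceeba"
Greedy scan:
  Position 0 ('a'): no match needed
  Position 1 ('c'): matches sub[0] = 'c'
  Position 2 ('e'): matches sub[1] = 'e'
  Position 3 ('e'): no match needed
  Position 4 ('b'): matches sub[2] = 'b'
  Position 5 ('a'): no match needed
All 3 characters matched => is a subsequence

1


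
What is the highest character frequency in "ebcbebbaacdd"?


Input: ebcbebbaacdd
Character counts:
  'a': 2
  'b': 4
  'c': 2
  'd': 2
  'e': 2
Maximum frequency: 4

4


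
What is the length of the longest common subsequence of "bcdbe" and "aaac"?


LCS of "bcdbe" and "aaac"
DP table:
           a    a    a    c
      0    0    0    0    0
  b   0    0    0    0    0
  c   0    0    0    0    1
  d   0    0    0    0    1
  b   0    0    0    0    1
  e   0    0    0    0    1
LCS length = dp[5][4] = 1

1


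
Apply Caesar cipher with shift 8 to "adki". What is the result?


Caesar cipher: shift "adki" by 8
  'a' (pos 0) + 8 = pos 8 = 'i'
  'd' (pos 3) + 8 = pos 11 = 'l'
  'k' (pos 10) + 8 = pos 18 = 's'
  'i' (pos 8) + 8 = pos 16 = 'q'
Result: ilsq

ilsq


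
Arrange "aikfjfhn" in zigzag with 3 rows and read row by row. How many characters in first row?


Zigzag "aikfjfhn" into 3 rows:
Placing characters:
  'a' => row 0
  'i' => row 1
  'k' => row 2
  'f' => row 1
  'j' => row 0
  'f' => row 1
  'h' => row 2
  'n' => row 1
Rows:
  Row 0: "aj"
  Row 1: "iffn"
  Row 2: "kh"
First row length: 2

2


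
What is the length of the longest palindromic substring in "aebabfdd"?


Input: "aebabfdd"
Checking substrings for palindromes:
  [2:5] "bab" (len 3) => palindrome
  [6:8] "dd" (len 2) => palindrome
Longest palindromic substring: "bab" with length 3

3


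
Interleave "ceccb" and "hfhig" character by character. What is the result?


Interleaving "ceccb" and "hfhig":
  Position 0: 'c' from first, 'h' from second => "ch"
  Position 1: 'e' from first, 'f' from second => "ef"
  Position 2: 'c' from first, 'h' from second => "ch"
  Position 3: 'c' from first, 'i' from second => "ci"
  Position 4: 'b' from first, 'g' from second => "bg"
Result: chefchcibg

chefchcibg


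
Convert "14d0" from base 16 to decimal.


Input: "14d0" in base 16
Positional expansion:
  Digit '1' (value 1) x 16^3 = 4096
  Digit '4' (value 4) x 16^2 = 1024
  Digit 'd' (value 13) x 16^1 = 208
  Digit '0' (value 0) x 16^0 = 0
Sum = 5328

5328


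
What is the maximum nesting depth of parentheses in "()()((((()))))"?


Input: "()()((((()))))"
Tracking depth:
  Position 0 '(': depth becomes 1
  Position 1 ')': depth becomes 0
  Position 2 '(': depth becomes 1
  Position 3 ')': depth becomes 0
  Position 4 '(': depth becomes 1
  Position 5 '(': depth becomes 2
  Position 6 '(': depth becomes 3
  Position 7 '(': depth becomes 4
  Position 8 '(': depth becomes 5
  Position 9 ')': depth becomes 4
  Position 10 ')': depth becomes 3
  Position 11 ')': depth becomes 2
  Position 12 ')': depth becomes 1
  Position 13 ')': depth becomes 0
Maximum depth reached: 5

5


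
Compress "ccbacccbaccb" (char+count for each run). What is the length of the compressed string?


Input: ccbacccbaccb
Runs:
  'c' x 2 => "c2"
  'b' x 1 => "b1"
  'a' x 1 => "a1"
  'c' x 3 => "c3"
  'b' x 1 => "b1"
  'a' x 1 => "a1"
  'c' x 2 => "c2"
  'b' x 1 => "b1"
Compressed: "c2b1a1c3b1a1c2b1"
Compressed length: 16

16


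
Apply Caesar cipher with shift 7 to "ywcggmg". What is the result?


Caesar cipher: shift "ywcggmg" by 7
  'y' (pos 24) + 7 = pos 5 = 'f'
  'w' (pos 22) + 7 = pos 3 = 'd'
  'c' (pos 2) + 7 = pos 9 = 'j'
  'g' (pos 6) + 7 = pos 13 = 'n'
  'g' (pos 6) + 7 = pos 13 = 'n'
  'm' (pos 12) + 7 = pos 19 = 't'
  'g' (pos 6) + 7 = pos 13 = 'n'
Result: fdjnntn

fdjnntn


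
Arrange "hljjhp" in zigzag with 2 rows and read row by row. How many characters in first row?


Zigzag "hljjhp" into 2 rows:
Placing characters:
  'h' => row 0
  'l' => row 1
  'j' => row 0
  'j' => row 1
  'h' => row 0
  'p' => row 1
Rows:
  Row 0: "hjh"
  Row 1: "ljp"
First row length: 3

3


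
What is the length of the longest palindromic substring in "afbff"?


Input: "afbff"
Checking substrings for palindromes:
  [1:4] "fbf" (len 3) => palindrome
  [3:5] "ff" (len 2) => palindrome
Longest palindromic substring: "fbf" with length 3

3


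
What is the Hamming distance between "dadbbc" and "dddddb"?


Comparing "dadbbc" and "dddddb" position by position:
  Position 0: 'd' vs 'd' => same
  Position 1: 'a' vs 'd' => differ
  Position 2: 'd' vs 'd' => same
  Position 3: 'b' vs 'd' => differ
  Position 4: 'b' vs 'd' => differ
  Position 5: 'c' vs 'b' => differ
Total differences (Hamming distance): 4

4


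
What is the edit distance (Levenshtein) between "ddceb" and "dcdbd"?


Computing edit distance: "ddceb" -> "dcdbd"
DP table:
           d    c    d    b    d
      0    1    2    3    4    5
  d   1    0    1    2    3    4
  d   2    1    1    1    2    3
  c   3    2    1    2    2    3
  e   4    3    2    2    3    3
  b   5    4    3    3    2    3
Edit distance = dp[5][5] = 3

3


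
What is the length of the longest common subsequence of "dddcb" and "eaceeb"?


LCS of "dddcb" and "eaceeb"
DP table:
           e    a    c    e    e    b
      0    0    0    0    0    0    0
  d   0    0    0    0    0    0    0
  d   0    0    0    0    0    0    0
  d   0    0    0    0    0    0    0
  c   0    0    0    1    1    1    1
  b   0    0    0    1    1    1    2
LCS length = dp[5][6] = 2

2


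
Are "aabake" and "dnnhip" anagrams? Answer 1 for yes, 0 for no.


Strings: "aabake", "dnnhip"
Sorted first:  aaabek
Sorted second: dhinnp
Differ at position 0: 'a' vs 'd' => not anagrams

0


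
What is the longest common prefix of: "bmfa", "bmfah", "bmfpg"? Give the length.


Words: bmfa, bmfah, bmfpg
  Position 0: all 'b' => match
  Position 1: all 'm' => match
  Position 2: all 'f' => match
  Position 3: ('a', 'a', 'p') => mismatch, stop
LCP = "bmf" (length 3)

3


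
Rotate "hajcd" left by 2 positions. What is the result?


Input: "hajcd", rotate left by 2
First 2 characters: "ha"
Remaining characters: "jcd"
Concatenate remaining + first: "jcd" + "ha" = "jcdha"

jcdha


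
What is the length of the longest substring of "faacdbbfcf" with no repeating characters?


Input: "faacdbbfcf"
Sliding window (track last position of each char):
  Position 0 ('f'): window [0,0] length 1 -- new best
  Position 1 ('a'): window [0,1] length 2 -- new best
  Position 2 ('a'): repeat (last at 1), move window start to 2
  Position 2 ('a'): window [2,2] length 1
  Position 3 ('c'): window [2,3] length 2
  Position 4 ('d'): window [2,4] length 3 -- new best
  Position 5 ('b'): window [2,5] length 4 -- new best
  Position 6 ('b'): repeat (last at 5), move window start to 6
  Position 6 ('b'): window [6,6] length 1
  Position 7 ('f'): window [6,7] length 2
  Position 8 ('c'): window [6,8] length 3
  Position 9 ('f'): repeat (last at 7), move window start to 8
  Position 9 ('f'): window [8,9] length 2
Longest substring with no repeats: "acdb" with length 4

4


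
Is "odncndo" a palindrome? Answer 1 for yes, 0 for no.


Input: odncndo
Reversed: odncndo
  Compare pos 0 ('o') with pos 6 ('o'): match
  Compare pos 1 ('d') with pos 5 ('d'): match
  Compare pos 2 ('n') with pos 4 ('n'): match
Result: palindrome

1


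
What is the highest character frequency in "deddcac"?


Input: deddcac
Character counts:
  'a': 1
  'c': 2
  'd': 3
  'e': 1
Maximum frequency: 3

3


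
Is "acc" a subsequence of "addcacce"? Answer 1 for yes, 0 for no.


Check if "acc" is a subsequence of "addcacce"
Greedy scan:
  Position 0 ('a'): matches sub[0] = 'a'
  Position 1 ('d'): no match needed
  Position 2 ('d'): no match needed
  Position 3 ('c'): matches sub[1] = 'c'
  Position 4 ('a'): no match needed
  Position 5 ('c'): matches sub[2] = 'c'
  Position 6 ('c'): no match needed
  Position 7 ('e'): no match needed
All 3 characters matched => is a subsequence

1


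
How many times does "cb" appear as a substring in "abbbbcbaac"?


Searching for "cb" in "abbbbcbaac"
Scanning each position:
  Position 0: "ab" => no
  Position 1: "bb" => no
  Position 2: "bb" => no
  Position 3: "bb" => no
  Position 4: "bc" => no
  Position 5: "cb" => MATCH
  Position 6: "ba" => no
  Position 7: "aa" => no
  Position 8: "ac" => no
Total occurrences: 1

1


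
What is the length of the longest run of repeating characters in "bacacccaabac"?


Input: "bacacccaabac"
Scanning for longest run:
  Position 1 ('a'): new char, reset run to 1
  Position 2 ('c'): new char, reset run to 1
  Position 3 ('a'): new char, reset run to 1
  Position 4 ('c'): new char, reset run to 1
  Position 5 ('c'): continues run of 'c', length=2
  Position 6 ('c'): continues run of 'c', length=3
  Position 7 ('a'): new char, reset run to 1
  Position 8 ('a'): continues run of 'a', length=2
  Position 9 ('b'): new char, reset run to 1
  Position 10 ('a'): new char, reset run to 1
  Position 11 ('c'): new char, reset run to 1
Longest run: 'c' with length 3

3


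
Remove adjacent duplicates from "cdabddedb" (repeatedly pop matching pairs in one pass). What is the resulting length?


Input: cdabddedb
Stack-based adjacent duplicate removal:
  Read 'c': push. Stack: c
  Read 'd': push. Stack: cd
  Read 'a': push. Stack: cda
  Read 'b': push. Stack: cdab
  Read 'd': push. Stack: cdabd
  Read 'd': matches stack top 'd' => pop. Stack: cdab
  Read 'e': push. Stack: cdabe
  Read 'd': push. Stack: cdabed
  Read 'b': push. Stack: cdabedb
Final stack: "cdabedb" (length 7)

7


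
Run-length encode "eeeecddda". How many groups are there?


Input: eeeecddda
Scanning for consecutive runs:
  Group 1: 'e' x 4 (positions 0-3)
  Group 2: 'c' x 1 (positions 4-4)
  Group 3: 'd' x 3 (positions 5-7)
  Group 4: 'a' x 1 (positions 8-8)
Total groups: 4

4


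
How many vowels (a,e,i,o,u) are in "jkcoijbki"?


Input: jkcoijbki
Checking each character:
  'j' at position 0: consonant
  'k' at position 1: consonant
  'c' at position 2: consonant
  'o' at position 3: vowel (running total: 1)
  'i' at position 4: vowel (running total: 2)
  'j' at position 5: consonant
  'b' at position 6: consonant
  'k' at position 7: consonant
  'i' at position 8: vowel (running total: 3)
Total vowels: 3

3


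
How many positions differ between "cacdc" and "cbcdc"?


Comparing "cacdc" and "cbcdc" position by position:
  Position 0: 'c' vs 'c' => same
  Position 1: 'a' vs 'b' => DIFFER
  Position 2: 'c' vs 'c' => same
  Position 3: 'd' vs 'd' => same
  Position 4: 'c' vs 'c' => same
Positions that differ: 1

1


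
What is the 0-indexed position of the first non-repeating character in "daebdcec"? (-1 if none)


Input: daebdcec
Character frequencies:
  'a': 1
  'b': 1
  'c': 2
  'd': 2
  'e': 2
Scanning left to right for freq == 1:
  Position 0 ('d'): freq=2, skip
  Position 1 ('a'): unique! => answer = 1

1


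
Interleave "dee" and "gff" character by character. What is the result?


Interleaving "dee" and "gff":
  Position 0: 'd' from first, 'g' from second => "dg"
  Position 1: 'e' from first, 'f' from second => "ef"
  Position 2: 'e' from first, 'f' from second => "ef"
Result: dgefef

dgefef


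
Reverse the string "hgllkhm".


Input: hgllkhm
Reading characters right to left:
  Position 6: 'm'
  Position 5: 'h'
  Position 4: 'k'
  Position 3: 'l'
  Position 2: 'l'
  Position 1: 'g'
  Position 0: 'h'
Reversed: mhkllgh

mhkllgh


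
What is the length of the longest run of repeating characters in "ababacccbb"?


Input: "ababacccbb"
Scanning for longest run:
  Position 1 ('b'): new char, reset run to 1
  Position 2 ('a'): new char, reset run to 1
  Position 3 ('b'): new char, reset run to 1
  Position 4 ('a'): new char, reset run to 1
  Position 5 ('c'): new char, reset run to 1
  Position 6 ('c'): continues run of 'c', length=2
  Position 7 ('c'): continues run of 'c', length=3
  Position 8 ('b'): new char, reset run to 1
  Position 9 ('b'): continues run of 'b', length=2
Longest run: 'c' with length 3

3


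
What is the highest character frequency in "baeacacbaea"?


Input: baeacacbaea
Character counts:
  'a': 5
  'b': 2
  'c': 2
  'e': 2
Maximum frequency: 5

5


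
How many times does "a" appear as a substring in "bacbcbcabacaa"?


Searching for "a" in "bacbcbcabacaa"
Scanning each position:
  Position 0: "b" => no
  Position 1: "a" => MATCH
  Position 2: "c" => no
  Position 3: "b" => no
  Position 4: "c" => no
  Position 5: "b" => no
  Position 6: "c" => no
  Position 7: "a" => MATCH
  Position 8: "b" => no
  Position 9: "a" => MATCH
  Position 10: "c" => no
  Position 11: "a" => MATCH
  Position 12: "a" => MATCH
Total occurrences: 5

5


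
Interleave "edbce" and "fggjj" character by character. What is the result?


Interleaving "edbce" and "fggjj":
  Position 0: 'e' from first, 'f' from second => "ef"
  Position 1: 'd' from first, 'g' from second => "dg"
  Position 2: 'b' from first, 'g' from second => "bg"
  Position 3: 'c' from first, 'j' from second => "cj"
  Position 4: 'e' from first, 'j' from second => "ej"
Result: efdgbgcjej

efdgbgcjej


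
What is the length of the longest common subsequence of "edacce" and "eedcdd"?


LCS of "edacce" and "eedcdd"
DP table:
           e    e    d    c    d    d
      0    0    0    0    0    0    0
  e   0    1    1    1    1    1    1
  d   0    1    1    2    2    2    2
  a   0    1    1    2    2    2    2
  c   0    1    1    2    3    3    3
  c   0    1    1    2    3    3    3
  e   0    1    2    2    3    3    3
LCS length = dp[6][6] = 3

3


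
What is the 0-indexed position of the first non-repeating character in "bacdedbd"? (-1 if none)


Input: bacdedbd
Character frequencies:
  'a': 1
  'b': 2
  'c': 1
  'd': 3
  'e': 1
Scanning left to right for freq == 1:
  Position 0 ('b'): freq=2, skip
  Position 1 ('a'): unique! => answer = 1

1


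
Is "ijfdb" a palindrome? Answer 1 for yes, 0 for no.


Input: ijfdb
Reversed: bdfji
  Compare pos 0 ('i') with pos 4 ('b'): MISMATCH
  Compare pos 1 ('j') with pos 3 ('d'): MISMATCH
Result: not a palindrome

0


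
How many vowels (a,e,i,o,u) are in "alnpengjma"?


Input: alnpengjma
Checking each character:
  'a' at position 0: vowel (running total: 1)
  'l' at position 1: consonant
  'n' at position 2: consonant
  'p' at position 3: consonant
  'e' at position 4: vowel (running total: 2)
  'n' at position 5: consonant
  'g' at position 6: consonant
  'j' at position 7: consonant
  'm' at position 8: consonant
  'a' at position 9: vowel (running total: 3)
Total vowels: 3

3


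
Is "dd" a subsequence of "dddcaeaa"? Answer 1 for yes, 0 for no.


Check if "dd" is a subsequence of "dddcaeaa"
Greedy scan:
  Position 0 ('d'): matches sub[0] = 'd'
  Position 1 ('d'): matches sub[1] = 'd'
  Position 2 ('d'): no match needed
  Position 3 ('c'): no match needed
  Position 4 ('a'): no match needed
  Position 5 ('e'): no match needed
  Position 6 ('a'): no match needed
  Position 7 ('a'): no match needed
All 2 characters matched => is a subsequence

1


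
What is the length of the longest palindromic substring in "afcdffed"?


Input: "afcdffed"
Checking substrings for palindromes:
  [4:6] "ff" (len 2) => palindrome
Longest palindromic substring: "ff" with length 2

2


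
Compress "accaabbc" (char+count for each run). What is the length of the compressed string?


Input: accaabbc
Runs:
  'a' x 1 => "a1"
  'c' x 2 => "c2"
  'a' x 2 => "a2"
  'b' x 2 => "b2"
  'c' x 1 => "c1"
Compressed: "a1c2a2b2c1"
Compressed length: 10

10


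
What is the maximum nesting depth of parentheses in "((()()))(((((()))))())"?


Input: "((()()))(((((()))))())"
Tracking depth:
  Position 0 '(': depth becomes 1
  Position 1 '(': depth becomes 2
  Position 2 '(': depth becomes 3
  Position 3 ')': depth becomes 2
  Position 4 '(': depth becomes 3
  Position 5 ')': depth becomes 2
  Position 6 ')': depth becomes 1
  Position 7 ')': depth becomes 0
  Position 8 '(': depth becomes 1
  Position 9 '(': depth becomes 2
  Position 10 '(': depth becomes 3
  Position 11 '(': depth becomes 4
  Position 12 '(': depth becomes 5
  Position 13 '(': depth becomes 6
  Position 14 ')': depth becomes 5
  Position 15 ')': depth becomes 4
  Position 16 ')': depth becomes 3
  Position 17 ')': depth becomes 2
  Position 18 ')': depth becomes 1
  Position 19 '(': depth becomes 2
  Position 20 ')': depth becomes 1
  Position 21 ')': depth becomes 0
Maximum depth reached: 6

6


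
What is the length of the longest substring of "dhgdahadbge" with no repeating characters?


Input: "dhgdahadbge"
Sliding window (track last position of each char):
  Position 0 ('d'): window [0,0] length 1 -- new best
  Position 1 ('h'): window [0,1] length 2 -- new best
  Position 2 ('g'): window [0,2] length 3 -- new best
  Position 3 ('d'): repeat (last at 0), move window start to 1
  Position 3 ('d'): window [1,3] length 3
  Position 4 ('a'): window [1,4] length 4 -- new best
  Position 5 ('h'): repeat (last at 1), move window start to 2
  Position 5 ('h'): window [2,5] length 4
  Position 6 ('a'): repeat (last at 4), move window start to 5
  Position 6 ('a'): window [5,6] length 2
  Position 7 ('d'): window [5,7] length 3
  Position 8 ('b'): window [5,8] length 4
  Position 9 ('g'): window [5,9] length 5 -- new best
  Position 10 ('e'): window [5,10] length 6 -- new best
Longest substring with no repeats: "hadbge" with length 6

6
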